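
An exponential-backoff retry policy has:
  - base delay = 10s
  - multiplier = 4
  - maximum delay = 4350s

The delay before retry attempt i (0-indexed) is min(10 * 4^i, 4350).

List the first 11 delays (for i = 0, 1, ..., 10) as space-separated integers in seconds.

Answer: 10 40 160 640 2560 4350 4350 4350 4350 4350 4350

Derivation:
Computing each delay:
  i=0: min(10*4^0, 4350) = 10
  i=1: min(10*4^1, 4350) = 40
  i=2: min(10*4^2, 4350) = 160
  i=3: min(10*4^3, 4350) = 640
  i=4: min(10*4^4, 4350) = 2560
  i=5: min(10*4^5, 4350) = 4350
  i=6: min(10*4^6, 4350) = 4350
  i=7: min(10*4^7, 4350) = 4350
  i=8: min(10*4^8, 4350) = 4350
  i=9: min(10*4^9, 4350) = 4350
  i=10: min(10*4^10, 4350) = 4350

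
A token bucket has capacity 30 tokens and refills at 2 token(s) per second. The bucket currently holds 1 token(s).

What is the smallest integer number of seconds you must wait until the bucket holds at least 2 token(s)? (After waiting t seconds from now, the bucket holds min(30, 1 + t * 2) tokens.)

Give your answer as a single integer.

Answer: 1

Derivation:
Need 1 + t * 2 >= 2, so t >= 1/2.
Smallest integer t = ceil(1/2) = 1.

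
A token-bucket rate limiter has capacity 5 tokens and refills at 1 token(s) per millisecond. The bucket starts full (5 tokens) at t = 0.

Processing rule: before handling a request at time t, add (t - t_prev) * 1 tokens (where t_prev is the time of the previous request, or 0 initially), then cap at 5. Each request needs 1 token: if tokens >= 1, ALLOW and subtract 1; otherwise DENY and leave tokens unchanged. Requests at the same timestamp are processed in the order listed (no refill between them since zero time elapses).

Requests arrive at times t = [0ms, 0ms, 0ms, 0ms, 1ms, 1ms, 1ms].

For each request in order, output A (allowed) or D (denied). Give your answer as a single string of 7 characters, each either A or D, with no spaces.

Answer: AAAAAAD

Derivation:
Simulating step by step:
  req#1 t=0ms: ALLOW
  req#2 t=0ms: ALLOW
  req#3 t=0ms: ALLOW
  req#4 t=0ms: ALLOW
  req#5 t=1ms: ALLOW
  req#6 t=1ms: ALLOW
  req#7 t=1ms: DENY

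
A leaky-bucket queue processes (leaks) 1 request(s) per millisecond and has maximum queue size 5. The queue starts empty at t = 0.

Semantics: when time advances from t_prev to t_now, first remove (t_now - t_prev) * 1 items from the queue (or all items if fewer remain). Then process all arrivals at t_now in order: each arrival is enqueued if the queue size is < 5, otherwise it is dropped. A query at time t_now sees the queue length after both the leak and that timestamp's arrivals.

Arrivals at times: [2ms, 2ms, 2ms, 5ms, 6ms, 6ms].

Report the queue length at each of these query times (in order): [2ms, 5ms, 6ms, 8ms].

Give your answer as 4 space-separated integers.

Answer: 3 1 2 0

Derivation:
Queue lengths at query times:
  query t=2ms: backlog = 3
  query t=5ms: backlog = 1
  query t=6ms: backlog = 2
  query t=8ms: backlog = 0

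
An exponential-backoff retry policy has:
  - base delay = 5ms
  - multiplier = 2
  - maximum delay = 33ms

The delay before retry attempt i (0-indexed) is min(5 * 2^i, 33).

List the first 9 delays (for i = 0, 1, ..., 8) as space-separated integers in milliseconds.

Computing each delay:
  i=0: min(5*2^0, 33) = 5
  i=1: min(5*2^1, 33) = 10
  i=2: min(5*2^2, 33) = 20
  i=3: min(5*2^3, 33) = 33
  i=4: min(5*2^4, 33) = 33
  i=5: min(5*2^5, 33) = 33
  i=6: min(5*2^6, 33) = 33
  i=7: min(5*2^7, 33) = 33
  i=8: min(5*2^8, 33) = 33

Answer: 5 10 20 33 33 33 33 33 33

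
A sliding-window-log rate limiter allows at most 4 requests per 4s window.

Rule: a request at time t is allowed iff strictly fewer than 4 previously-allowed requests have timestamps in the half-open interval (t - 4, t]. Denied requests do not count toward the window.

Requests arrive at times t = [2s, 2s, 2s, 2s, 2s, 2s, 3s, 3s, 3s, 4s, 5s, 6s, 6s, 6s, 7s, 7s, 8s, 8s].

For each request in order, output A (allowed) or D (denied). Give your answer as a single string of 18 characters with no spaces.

Answer: AAAADDDDDDDAAAADDD

Derivation:
Tracking allowed requests in the window:
  req#1 t=2s: ALLOW
  req#2 t=2s: ALLOW
  req#3 t=2s: ALLOW
  req#4 t=2s: ALLOW
  req#5 t=2s: DENY
  req#6 t=2s: DENY
  req#7 t=3s: DENY
  req#8 t=3s: DENY
  req#9 t=3s: DENY
  req#10 t=4s: DENY
  req#11 t=5s: DENY
  req#12 t=6s: ALLOW
  req#13 t=6s: ALLOW
  req#14 t=6s: ALLOW
  req#15 t=7s: ALLOW
  req#16 t=7s: DENY
  req#17 t=8s: DENY
  req#18 t=8s: DENY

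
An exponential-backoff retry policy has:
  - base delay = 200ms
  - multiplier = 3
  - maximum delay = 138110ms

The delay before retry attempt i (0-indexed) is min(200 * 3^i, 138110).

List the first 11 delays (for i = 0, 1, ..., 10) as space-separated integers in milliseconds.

Computing each delay:
  i=0: min(200*3^0, 138110) = 200
  i=1: min(200*3^1, 138110) = 600
  i=2: min(200*3^2, 138110) = 1800
  i=3: min(200*3^3, 138110) = 5400
  i=4: min(200*3^4, 138110) = 16200
  i=5: min(200*3^5, 138110) = 48600
  i=6: min(200*3^6, 138110) = 138110
  i=7: min(200*3^7, 138110) = 138110
  i=8: min(200*3^8, 138110) = 138110
  i=9: min(200*3^9, 138110) = 138110
  i=10: min(200*3^10, 138110) = 138110

Answer: 200 600 1800 5400 16200 48600 138110 138110 138110 138110 138110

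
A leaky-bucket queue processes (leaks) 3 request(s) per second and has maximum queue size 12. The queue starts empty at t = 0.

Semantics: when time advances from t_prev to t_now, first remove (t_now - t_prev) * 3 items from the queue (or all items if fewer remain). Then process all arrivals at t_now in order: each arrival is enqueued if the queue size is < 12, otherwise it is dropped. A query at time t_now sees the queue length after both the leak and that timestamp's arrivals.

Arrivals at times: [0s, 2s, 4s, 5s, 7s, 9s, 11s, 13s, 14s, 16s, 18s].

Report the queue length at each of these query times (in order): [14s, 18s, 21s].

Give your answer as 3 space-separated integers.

Queue lengths at query times:
  query t=14s: backlog = 1
  query t=18s: backlog = 1
  query t=21s: backlog = 0

Answer: 1 1 0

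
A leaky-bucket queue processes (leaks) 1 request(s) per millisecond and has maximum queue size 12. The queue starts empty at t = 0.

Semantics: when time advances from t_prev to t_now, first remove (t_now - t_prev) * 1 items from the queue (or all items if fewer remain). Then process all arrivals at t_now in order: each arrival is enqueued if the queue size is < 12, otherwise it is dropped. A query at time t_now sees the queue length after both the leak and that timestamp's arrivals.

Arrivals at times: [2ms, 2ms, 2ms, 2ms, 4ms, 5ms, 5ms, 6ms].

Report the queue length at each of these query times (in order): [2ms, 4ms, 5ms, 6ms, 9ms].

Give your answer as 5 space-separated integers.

Queue lengths at query times:
  query t=2ms: backlog = 4
  query t=4ms: backlog = 3
  query t=5ms: backlog = 4
  query t=6ms: backlog = 4
  query t=9ms: backlog = 1

Answer: 4 3 4 4 1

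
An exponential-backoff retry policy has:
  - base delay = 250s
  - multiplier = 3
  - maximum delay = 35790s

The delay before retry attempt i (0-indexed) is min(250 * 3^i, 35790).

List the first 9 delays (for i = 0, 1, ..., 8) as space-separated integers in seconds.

Computing each delay:
  i=0: min(250*3^0, 35790) = 250
  i=1: min(250*3^1, 35790) = 750
  i=2: min(250*3^2, 35790) = 2250
  i=3: min(250*3^3, 35790) = 6750
  i=4: min(250*3^4, 35790) = 20250
  i=5: min(250*3^5, 35790) = 35790
  i=6: min(250*3^6, 35790) = 35790
  i=7: min(250*3^7, 35790) = 35790
  i=8: min(250*3^8, 35790) = 35790

Answer: 250 750 2250 6750 20250 35790 35790 35790 35790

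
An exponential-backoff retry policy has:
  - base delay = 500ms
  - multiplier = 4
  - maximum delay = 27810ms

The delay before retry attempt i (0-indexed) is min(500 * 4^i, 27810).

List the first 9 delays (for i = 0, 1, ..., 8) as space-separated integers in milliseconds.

Answer: 500 2000 8000 27810 27810 27810 27810 27810 27810

Derivation:
Computing each delay:
  i=0: min(500*4^0, 27810) = 500
  i=1: min(500*4^1, 27810) = 2000
  i=2: min(500*4^2, 27810) = 8000
  i=3: min(500*4^3, 27810) = 27810
  i=4: min(500*4^4, 27810) = 27810
  i=5: min(500*4^5, 27810) = 27810
  i=6: min(500*4^6, 27810) = 27810
  i=7: min(500*4^7, 27810) = 27810
  i=8: min(500*4^8, 27810) = 27810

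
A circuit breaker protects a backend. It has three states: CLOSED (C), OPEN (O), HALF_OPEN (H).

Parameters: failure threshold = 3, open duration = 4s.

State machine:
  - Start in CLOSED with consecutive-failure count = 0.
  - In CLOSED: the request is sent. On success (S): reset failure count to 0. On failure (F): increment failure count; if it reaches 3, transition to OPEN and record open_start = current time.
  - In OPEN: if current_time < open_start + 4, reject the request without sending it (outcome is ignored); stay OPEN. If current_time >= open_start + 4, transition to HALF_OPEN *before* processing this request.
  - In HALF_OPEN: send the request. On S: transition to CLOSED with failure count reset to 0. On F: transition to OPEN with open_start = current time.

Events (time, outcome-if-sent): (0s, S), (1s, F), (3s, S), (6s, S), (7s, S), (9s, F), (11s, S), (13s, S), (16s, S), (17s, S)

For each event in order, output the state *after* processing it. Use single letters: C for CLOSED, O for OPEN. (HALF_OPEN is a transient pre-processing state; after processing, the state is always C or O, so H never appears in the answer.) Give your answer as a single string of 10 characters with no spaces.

State after each event:
  event#1 t=0s outcome=S: state=CLOSED
  event#2 t=1s outcome=F: state=CLOSED
  event#3 t=3s outcome=S: state=CLOSED
  event#4 t=6s outcome=S: state=CLOSED
  event#5 t=7s outcome=S: state=CLOSED
  event#6 t=9s outcome=F: state=CLOSED
  event#7 t=11s outcome=S: state=CLOSED
  event#8 t=13s outcome=S: state=CLOSED
  event#9 t=16s outcome=S: state=CLOSED
  event#10 t=17s outcome=S: state=CLOSED

Answer: CCCCCCCCCC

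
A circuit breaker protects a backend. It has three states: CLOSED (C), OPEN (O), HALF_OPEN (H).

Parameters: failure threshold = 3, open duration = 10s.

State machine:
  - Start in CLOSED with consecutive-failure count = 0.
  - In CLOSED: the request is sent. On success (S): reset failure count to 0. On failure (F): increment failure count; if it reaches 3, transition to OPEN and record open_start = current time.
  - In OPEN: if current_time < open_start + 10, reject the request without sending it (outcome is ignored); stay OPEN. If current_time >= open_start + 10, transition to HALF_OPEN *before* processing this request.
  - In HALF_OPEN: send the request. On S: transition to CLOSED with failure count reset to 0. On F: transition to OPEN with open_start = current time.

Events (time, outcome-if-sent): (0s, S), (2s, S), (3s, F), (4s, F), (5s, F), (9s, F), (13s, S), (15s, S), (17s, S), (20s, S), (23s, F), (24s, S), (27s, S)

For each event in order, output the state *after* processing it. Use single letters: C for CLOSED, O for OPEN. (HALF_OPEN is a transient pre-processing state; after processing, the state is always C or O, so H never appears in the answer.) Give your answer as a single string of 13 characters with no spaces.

Answer: CCCCOOOCCCCCC

Derivation:
State after each event:
  event#1 t=0s outcome=S: state=CLOSED
  event#2 t=2s outcome=S: state=CLOSED
  event#3 t=3s outcome=F: state=CLOSED
  event#4 t=4s outcome=F: state=CLOSED
  event#5 t=5s outcome=F: state=OPEN
  event#6 t=9s outcome=F: state=OPEN
  event#7 t=13s outcome=S: state=OPEN
  event#8 t=15s outcome=S: state=CLOSED
  event#9 t=17s outcome=S: state=CLOSED
  event#10 t=20s outcome=S: state=CLOSED
  event#11 t=23s outcome=F: state=CLOSED
  event#12 t=24s outcome=S: state=CLOSED
  event#13 t=27s outcome=S: state=CLOSED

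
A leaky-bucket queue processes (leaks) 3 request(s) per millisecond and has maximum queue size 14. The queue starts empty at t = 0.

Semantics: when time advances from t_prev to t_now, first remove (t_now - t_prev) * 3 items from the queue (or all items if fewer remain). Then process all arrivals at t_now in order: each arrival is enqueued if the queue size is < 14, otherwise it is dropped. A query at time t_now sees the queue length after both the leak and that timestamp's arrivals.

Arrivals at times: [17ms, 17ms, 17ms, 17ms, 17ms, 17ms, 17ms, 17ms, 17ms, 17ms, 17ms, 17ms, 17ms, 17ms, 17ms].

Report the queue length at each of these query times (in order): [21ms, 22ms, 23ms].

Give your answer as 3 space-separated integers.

Queue lengths at query times:
  query t=21ms: backlog = 2
  query t=22ms: backlog = 0
  query t=23ms: backlog = 0

Answer: 2 0 0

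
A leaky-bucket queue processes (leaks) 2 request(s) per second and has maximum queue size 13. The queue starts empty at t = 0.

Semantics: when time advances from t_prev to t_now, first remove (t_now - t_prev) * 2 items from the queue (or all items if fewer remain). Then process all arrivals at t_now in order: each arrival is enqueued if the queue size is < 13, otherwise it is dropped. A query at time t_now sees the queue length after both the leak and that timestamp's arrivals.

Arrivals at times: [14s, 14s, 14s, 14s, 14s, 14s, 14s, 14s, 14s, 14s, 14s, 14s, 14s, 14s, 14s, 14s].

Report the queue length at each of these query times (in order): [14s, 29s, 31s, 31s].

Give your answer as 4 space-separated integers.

Answer: 13 0 0 0

Derivation:
Queue lengths at query times:
  query t=14s: backlog = 13
  query t=29s: backlog = 0
  query t=31s: backlog = 0
  query t=31s: backlog = 0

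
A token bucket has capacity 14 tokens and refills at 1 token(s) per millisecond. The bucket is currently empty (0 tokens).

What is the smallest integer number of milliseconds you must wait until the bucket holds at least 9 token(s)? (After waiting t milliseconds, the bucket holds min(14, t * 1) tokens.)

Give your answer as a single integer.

Need t * 1 >= 9, so t >= 9/1.
Smallest integer t = ceil(9/1) = 9.

Answer: 9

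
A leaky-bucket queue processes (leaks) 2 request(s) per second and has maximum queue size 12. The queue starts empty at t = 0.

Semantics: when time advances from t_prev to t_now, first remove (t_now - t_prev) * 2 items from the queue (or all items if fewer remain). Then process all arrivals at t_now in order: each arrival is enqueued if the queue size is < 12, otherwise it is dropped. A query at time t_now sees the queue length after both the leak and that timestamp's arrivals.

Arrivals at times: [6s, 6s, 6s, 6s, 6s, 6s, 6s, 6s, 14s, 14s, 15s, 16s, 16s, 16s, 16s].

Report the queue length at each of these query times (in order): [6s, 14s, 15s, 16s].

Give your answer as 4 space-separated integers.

Answer: 8 2 1 4

Derivation:
Queue lengths at query times:
  query t=6s: backlog = 8
  query t=14s: backlog = 2
  query t=15s: backlog = 1
  query t=16s: backlog = 4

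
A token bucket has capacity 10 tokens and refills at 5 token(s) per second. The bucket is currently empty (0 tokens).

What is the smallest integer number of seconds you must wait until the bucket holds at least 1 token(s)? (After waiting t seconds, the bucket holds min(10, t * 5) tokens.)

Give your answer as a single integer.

Need t * 5 >= 1, so t >= 1/5.
Smallest integer t = ceil(1/5) = 1.

Answer: 1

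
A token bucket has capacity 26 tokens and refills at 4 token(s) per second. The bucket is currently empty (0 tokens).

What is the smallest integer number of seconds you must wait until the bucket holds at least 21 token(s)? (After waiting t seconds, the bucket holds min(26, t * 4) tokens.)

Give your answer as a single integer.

Answer: 6

Derivation:
Need t * 4 >= 21, so t >= 21/4.
Smallest integer t = ceil(21/4) = 6.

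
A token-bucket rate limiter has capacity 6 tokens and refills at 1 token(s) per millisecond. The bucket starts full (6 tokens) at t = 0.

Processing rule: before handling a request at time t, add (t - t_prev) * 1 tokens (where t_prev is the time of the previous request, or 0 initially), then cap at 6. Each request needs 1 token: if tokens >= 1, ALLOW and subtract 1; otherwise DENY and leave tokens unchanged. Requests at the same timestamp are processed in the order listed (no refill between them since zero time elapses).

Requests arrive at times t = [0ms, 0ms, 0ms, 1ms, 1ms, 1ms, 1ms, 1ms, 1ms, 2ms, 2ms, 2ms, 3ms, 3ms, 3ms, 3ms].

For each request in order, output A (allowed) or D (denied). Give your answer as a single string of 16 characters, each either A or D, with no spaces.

Answer: AAAAAAADDADDADDD

Derivation:
Simulating step by step:
  req#1 t=0ms: ALLOW
  req#2 t=0ms: ALLOW
  req#3 t=0ms: ALLOW
  req#4 t=1ms: ALLOW
  req#5 t=1ms: ALLOW
  req#6 t=1ms: ALLOW
  req#7 t=1ms: ALLOW
  req#8 t=1ms: DENY
  req#9 t=1ms: DENY
  req#10 t=2ms: ALLOW
  req#11 t=2ms: DENY
  req#12 t=2ms: DENY
  req#13 t=3ms: ALLOW
  req#14 t=3ms: DENY
  req#15 t=3ms: DENY
  req#16 t=3ms: DENY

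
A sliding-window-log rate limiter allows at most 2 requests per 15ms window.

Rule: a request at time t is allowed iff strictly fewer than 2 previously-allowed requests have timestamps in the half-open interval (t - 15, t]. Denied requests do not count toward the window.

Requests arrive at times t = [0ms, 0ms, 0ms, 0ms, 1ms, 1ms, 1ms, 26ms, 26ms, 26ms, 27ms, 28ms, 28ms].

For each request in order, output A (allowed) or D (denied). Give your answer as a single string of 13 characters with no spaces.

Answer: AADDDDDAADDDD

Derivation:
Tracking allowed requests in the window:
  req#1 t=0ms: ALLOW
  req#2 t=0ms: ALLOW
  req#3 t=0ms: DENY
  req#4 t=0ms: DENY
  req#5 t=1ms: DENY
  req#6 t=1ms: DENY
  req#7 t=1ms: DENY
  req#8 t=26ms: ALLOW
  req#9 t=26ms: ALLOW
  req#10 t=26ms: DENY
  req#11 t=27ms: DENY
  req#12 t=28ms: DENY
  req#13 t=28ms: DENY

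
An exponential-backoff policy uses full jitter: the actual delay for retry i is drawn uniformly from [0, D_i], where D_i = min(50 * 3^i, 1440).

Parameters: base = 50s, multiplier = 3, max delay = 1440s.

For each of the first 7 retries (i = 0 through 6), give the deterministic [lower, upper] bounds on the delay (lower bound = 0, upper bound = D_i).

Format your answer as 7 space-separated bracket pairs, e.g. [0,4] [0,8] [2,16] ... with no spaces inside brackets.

Answer: [0,50] [0,150] [0,450] [0,1350] [0,1440] [0,1440] [0,1440]

Derivation:
Computing bounds per retry:
  i=0: D_i=min(50*3^0,1440)=50, bounds=[0,50]
  i=1: D_i=min(50*3^1,1440)=150, bounds=[0,150]
  i=2: D_i=min(50*3^2,1440)=450, bounds=[0,450]
  i=3: D_i=min(50*3^3,1440)=1350, bounds=[0,1350]
  i=4: D_i=min(50*3^4,1440)=1440, bounds=[0,1440]
  i=5: D_i=min(50*3^5,1440)=1440, bounds=[0,1440]
  i=6: D_i=min(50*3^6,1440)=1440, bounds=[0,1440]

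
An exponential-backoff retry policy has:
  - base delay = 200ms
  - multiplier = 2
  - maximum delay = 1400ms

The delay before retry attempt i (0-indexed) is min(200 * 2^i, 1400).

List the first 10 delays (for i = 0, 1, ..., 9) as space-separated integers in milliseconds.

Computing each delay:
  i=0: min(200*2^0, 1400) = 200
  i=1: min(200*2^1, 1400) = 400
  i=2: min(200*2^2, 1400) = 800
  i=3: min(200*2^3, 1400) = 1400
  i=4: min(200*2^4, 1400) = 1400
  i=5: min(200*2^5, 1400) = 1400
  i=6: min(200*2^6, 1400) = 1400
  i=7: min(200*2^7, 1400) = 1400
  i=8: min(200*2^8, 1400) = 1400
  i=9: min(200*2^9, 1400) = 1400

Answer: 200 400 800 1400 1400 1400 1400 1400 1400 1400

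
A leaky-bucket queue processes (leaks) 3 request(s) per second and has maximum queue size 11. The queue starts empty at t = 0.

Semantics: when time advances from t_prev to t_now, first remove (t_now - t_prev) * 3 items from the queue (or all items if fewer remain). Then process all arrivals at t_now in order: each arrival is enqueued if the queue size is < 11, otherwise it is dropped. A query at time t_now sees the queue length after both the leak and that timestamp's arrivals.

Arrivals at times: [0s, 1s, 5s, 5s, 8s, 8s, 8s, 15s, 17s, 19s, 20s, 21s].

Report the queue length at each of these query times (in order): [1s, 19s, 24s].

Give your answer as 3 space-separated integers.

Answer: 1 1 0

Derivation:
Queue lengths at query times:
  query t=1s: backlog = 1
  query t=19s: backlog = 1
  query t=24s: backlog = 0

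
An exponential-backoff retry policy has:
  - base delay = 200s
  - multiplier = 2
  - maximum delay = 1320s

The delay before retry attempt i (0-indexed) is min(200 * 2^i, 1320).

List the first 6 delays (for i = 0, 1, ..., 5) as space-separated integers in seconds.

Answer: 200 400 800 1320 1320 1320

Derivation:
Computing each delay:
  i=0: min(200*2^0, 1320) = 200
  i=1: min(200*2^1, 1320) = 400
  i=2: min(200*2^2, 1320) = 800
  i=3: min(200*2^3, 1320) = 1320
  i=4: min(200*2^4, 1320) = 1320
  i=5: min(200*2^5, 1320) = 1320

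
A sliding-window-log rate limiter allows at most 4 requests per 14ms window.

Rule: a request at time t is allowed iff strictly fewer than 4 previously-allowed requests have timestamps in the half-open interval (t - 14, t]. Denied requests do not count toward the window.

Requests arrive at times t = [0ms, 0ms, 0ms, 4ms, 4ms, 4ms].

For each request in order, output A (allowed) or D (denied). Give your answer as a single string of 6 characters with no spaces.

Tracking allowed requests in the window:
  req#1 t=0ms: ALLOW
  req#2 t=0ms: ALLOW
  req#3 t=0ms: ALLOW
  req#4 t=4ms: ALLOW
  req#5 t=4ms: DENY
  req#6 t=4ms: DENY

Answer: AAAADD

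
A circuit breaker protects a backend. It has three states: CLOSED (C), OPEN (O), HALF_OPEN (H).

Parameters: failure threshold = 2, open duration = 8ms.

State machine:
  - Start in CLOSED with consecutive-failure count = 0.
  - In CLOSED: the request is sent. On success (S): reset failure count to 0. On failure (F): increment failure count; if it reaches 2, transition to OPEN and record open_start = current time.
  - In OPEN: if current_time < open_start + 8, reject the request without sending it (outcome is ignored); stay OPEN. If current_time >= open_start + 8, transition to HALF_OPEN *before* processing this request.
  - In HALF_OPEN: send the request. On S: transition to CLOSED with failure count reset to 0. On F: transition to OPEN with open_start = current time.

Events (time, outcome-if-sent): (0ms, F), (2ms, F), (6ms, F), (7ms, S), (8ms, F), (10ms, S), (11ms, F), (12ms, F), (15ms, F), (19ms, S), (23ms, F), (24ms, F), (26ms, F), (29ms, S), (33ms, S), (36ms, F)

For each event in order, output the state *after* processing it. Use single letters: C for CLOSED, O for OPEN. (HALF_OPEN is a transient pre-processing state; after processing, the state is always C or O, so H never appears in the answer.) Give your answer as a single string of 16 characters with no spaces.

State after each event:
  event#1 t=0ms outcome=F: state=CLOSED
  event#2 t=2ms outcome=F: state=OPEN
  event#3 t=6ms outcome=F: state=OPEN
  event#4 t=7ms outcome=S: state=OPEN
  event#5 t=8ms outcome=F: state=OPEN
  event#6 t=10ms outcome=S: state=CLOSED
  event#7 t=11ms outcome=F: state=CLOSED
  event#8 t=12ms outcome=F: state=OPEN
  event#9 t=15ms outcome=F: state=OPEN
  event#10 t=19ms outcome=S: state=OPEN
  event#11 t=23ms outcome=F: state=OPEN
  event#12 t=24ms outcome=F: state=OPEN
  event#13 t=26ms outcome=F: state=OPEN
  event#14 t=29ms outcome=S: state=OPEN
  event#15 t=33ms outcome=S: state=CLOSED
  event#16 t=36ms outcome=F: state=CLOSED

Answer: COOOOCCOOOOOOOCC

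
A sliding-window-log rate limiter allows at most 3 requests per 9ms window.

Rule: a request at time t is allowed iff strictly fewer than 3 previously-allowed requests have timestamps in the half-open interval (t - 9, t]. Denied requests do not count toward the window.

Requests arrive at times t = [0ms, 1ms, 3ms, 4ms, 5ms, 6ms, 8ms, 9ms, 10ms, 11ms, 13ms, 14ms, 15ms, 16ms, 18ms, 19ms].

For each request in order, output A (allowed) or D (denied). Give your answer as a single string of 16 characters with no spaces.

Answer: AAADDDDAADADDDAA

Derivation:
Tracking allowed requests in the window:
  req#1 t=0ms: ALLOW
  req#2 t=1ms: ALLOW
  req#3 t=3ms: ALLOW
  req#4 t=4ms: DENY
  req#5 t=5ms: DENY
  req#6 t=6ms: DENY
  req#7 t=8ms: DENY
  req#8 t=9ms: ALLOW
  req#9 t=10ms: ALLOW
  req#10 t=11ms: DENY
  req#11 t=13ms: ALLOW
  req#12 t=14ms: DENY
  req#13 t=15ms: DENY
  req#14 t=16ms: DENY
  req#15 t=18ms: ALLOW
  req#16 t=19ms: ALLOW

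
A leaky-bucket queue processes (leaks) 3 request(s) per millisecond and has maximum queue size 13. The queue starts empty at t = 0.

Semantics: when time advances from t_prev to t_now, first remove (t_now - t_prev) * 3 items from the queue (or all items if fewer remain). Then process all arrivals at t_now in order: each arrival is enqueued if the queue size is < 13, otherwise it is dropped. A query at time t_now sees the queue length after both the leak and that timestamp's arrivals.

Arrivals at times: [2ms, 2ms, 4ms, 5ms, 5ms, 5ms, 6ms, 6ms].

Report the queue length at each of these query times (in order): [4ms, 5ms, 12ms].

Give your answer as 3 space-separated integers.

Answer: 1 3 0

Derivation:
Queue lengths at query times:
  query t=4ms: backlog = 1
  query t=5ms: backlog = 3
  query t=12ms: backlog = 0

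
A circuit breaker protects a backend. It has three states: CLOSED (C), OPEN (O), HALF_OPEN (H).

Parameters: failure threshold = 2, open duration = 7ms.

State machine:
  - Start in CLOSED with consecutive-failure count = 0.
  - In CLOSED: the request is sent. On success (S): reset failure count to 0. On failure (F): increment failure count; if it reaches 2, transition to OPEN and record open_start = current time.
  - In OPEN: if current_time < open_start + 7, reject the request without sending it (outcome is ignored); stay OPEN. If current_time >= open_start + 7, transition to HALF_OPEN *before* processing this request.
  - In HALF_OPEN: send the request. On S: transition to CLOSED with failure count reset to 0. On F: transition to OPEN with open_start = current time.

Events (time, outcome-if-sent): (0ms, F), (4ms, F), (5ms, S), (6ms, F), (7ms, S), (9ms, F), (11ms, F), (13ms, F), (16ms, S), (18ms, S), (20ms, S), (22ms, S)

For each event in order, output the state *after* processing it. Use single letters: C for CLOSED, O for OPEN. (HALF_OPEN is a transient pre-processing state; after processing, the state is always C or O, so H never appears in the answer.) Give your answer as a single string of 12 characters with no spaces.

State after each event:
  event#1 t=0ms outcome=F: state=CLOSED
  event#2 t=4ms outcome=F: state=OPEN
  event#3 t=5ms outcome=S: state=OPEN
  event#4 t=6ms outcome=F: state=OPEN
  event#5 t=7ms outcome=S: state=OPEN
  event#6 t=9ms outcome=F: state=OPEN
  event#7 t=11ms outcome=F: state=OPEN
  event#8 t=13ms outcome=F: state=OPEN
  event#9 t=16ms outcome=S: state=OPEN
  event#10 t=18ms outcome=S: state=CLOSED
  event#11 t=20ms outcome=S: state=CLOSED
  event#12 t=22ms outcome=S: state=CLOSED

Answer: COOOOOOOOCCC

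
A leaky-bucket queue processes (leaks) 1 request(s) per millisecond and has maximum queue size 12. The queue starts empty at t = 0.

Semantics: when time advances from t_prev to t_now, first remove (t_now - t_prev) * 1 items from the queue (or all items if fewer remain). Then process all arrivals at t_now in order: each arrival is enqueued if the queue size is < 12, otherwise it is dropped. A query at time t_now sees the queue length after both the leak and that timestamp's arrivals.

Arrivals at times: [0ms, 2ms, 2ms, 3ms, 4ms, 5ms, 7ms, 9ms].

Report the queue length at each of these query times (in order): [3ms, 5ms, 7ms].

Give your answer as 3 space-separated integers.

Queue lengths at query times:
  query t=3ms: backlog = 2
  query t=5ms: backlog = 2
  query t=7ms: backlog = 1

Answer: 2 2 1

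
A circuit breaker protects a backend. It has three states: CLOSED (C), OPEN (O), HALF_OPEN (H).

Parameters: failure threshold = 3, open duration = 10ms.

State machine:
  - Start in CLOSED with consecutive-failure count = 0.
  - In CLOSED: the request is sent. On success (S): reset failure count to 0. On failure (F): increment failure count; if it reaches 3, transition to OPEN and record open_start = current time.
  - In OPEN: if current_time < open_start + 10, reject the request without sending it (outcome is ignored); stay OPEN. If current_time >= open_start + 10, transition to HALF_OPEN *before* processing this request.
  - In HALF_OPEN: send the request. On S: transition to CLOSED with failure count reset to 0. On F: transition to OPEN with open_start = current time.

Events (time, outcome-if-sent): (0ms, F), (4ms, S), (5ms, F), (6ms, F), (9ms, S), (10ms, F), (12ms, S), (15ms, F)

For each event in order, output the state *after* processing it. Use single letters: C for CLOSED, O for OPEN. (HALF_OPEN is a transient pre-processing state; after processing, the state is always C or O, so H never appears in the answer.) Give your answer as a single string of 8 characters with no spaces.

Answer: CCCCCCCC

Derivation:
State after each event:
  event#1 t=0ms outcome=F: state=CLOSED
  event#2 t=4ms outcome=S: state=CLOSED
  event#3 t=5ms outcome=F: state=CLOSED
  event#4 t=6ms outcome=F: state=CLOSED
  event#5 t=9ms outcome=S: state=CLOSED
  event#6 t=10ms outcome=F: state=CLOSED
  event#7 t=12ms outcome=S: state=CLOSED
  event#8 t=15ms outcome=F: state=CLOSED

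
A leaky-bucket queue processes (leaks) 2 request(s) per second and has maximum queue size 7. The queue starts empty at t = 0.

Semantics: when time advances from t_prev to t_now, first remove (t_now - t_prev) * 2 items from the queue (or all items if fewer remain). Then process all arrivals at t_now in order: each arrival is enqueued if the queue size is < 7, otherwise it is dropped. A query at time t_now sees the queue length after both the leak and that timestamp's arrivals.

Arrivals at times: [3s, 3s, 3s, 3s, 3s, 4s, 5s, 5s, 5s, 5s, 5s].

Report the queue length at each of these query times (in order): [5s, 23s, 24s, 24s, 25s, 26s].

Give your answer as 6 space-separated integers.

Queue lengths at query times:
  query t=5s: backlog = 7
  query t=23s: backlog = 0
  query t=24s: backlog = 0
  query t=24s: backlog = 0
  query t=25s: backlog = 0
  query t=26s: backlog = 0

Answer: 7 0 0 0 0 0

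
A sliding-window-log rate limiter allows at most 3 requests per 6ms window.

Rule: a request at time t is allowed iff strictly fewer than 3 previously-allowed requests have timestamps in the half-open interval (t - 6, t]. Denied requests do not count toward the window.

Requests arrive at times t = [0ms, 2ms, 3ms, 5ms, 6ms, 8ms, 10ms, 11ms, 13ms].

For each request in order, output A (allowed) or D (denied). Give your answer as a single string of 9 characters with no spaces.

Answer: AAADAAADA

Derivation:
Tracking allowed requests in the window:
  req#1 t=0ms: ALLOW
  req#2 t=2ms: ALLOW
  req#3 t=3ms: ALLOW
  req#4 t=5ms: DENY
  req#5 t=6ms: ALLOW
  req#6 t=8ms: ALLOW
  req#7 t=10ms: ALLOW
  req#8 t=11ms: DENY
  req#9 t=13ms: ALLOW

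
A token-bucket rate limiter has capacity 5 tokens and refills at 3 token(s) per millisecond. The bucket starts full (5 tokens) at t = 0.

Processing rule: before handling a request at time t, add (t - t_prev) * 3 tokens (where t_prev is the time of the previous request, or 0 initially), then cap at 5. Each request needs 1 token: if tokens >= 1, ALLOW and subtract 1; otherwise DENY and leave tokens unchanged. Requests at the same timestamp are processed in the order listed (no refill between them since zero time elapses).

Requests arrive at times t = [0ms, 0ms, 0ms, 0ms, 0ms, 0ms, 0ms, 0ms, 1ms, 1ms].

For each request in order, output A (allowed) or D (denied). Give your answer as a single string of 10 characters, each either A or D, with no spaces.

Simulating step by step:
  req#1 t=0ms: ALLOW
  req#2 t=0ms: ALLOW
  req#3 t=0ms: ALLOW
  req#4 t=0ms: ALLOW
  req#5 t=0ms: ALLOW
  req#6 t=0ms: DENY
  req#7 t=0ms: DENY
  req#8 t=0ms: DENY
  req#9 t=1ms: ALLOW
  req#10 t=1ms: ALLOW

Answer: AAAAADDDAA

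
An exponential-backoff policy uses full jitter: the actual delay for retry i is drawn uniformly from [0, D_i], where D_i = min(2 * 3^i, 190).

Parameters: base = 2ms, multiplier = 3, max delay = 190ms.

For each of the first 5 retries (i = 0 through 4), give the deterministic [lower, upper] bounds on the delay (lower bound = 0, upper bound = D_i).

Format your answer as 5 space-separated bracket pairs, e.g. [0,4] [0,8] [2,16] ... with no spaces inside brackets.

Answer: [0,2] [0,6] [0,18] [0,54] [0,162]

Derivation:
Computing bounds per retry:
  i=0: D_i=min(2*3^0,190)=2, bounds=[0,2]
  i=1: D_i=min(2*3^1,190)=6, bounds=[0,6]
  i=2: D_i=min(2*3^2,190)=18, bounds=[0,18]
  i=3: D_i=min(2*3^3,190)=54, bounds=[0,54]
  i=4: D_i=min(2*3^4,190)=162, bounds=[0,162]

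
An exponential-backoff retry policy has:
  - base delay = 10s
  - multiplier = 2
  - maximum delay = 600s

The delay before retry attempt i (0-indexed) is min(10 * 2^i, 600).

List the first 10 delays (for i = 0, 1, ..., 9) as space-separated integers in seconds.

Computing each delay:
  i=0: min(10*2^0, 600) = 10
  i=1: min(10*2^1, 600) = 20
  i=2: min(10*2^2, 600) = 40
  i=3: min(10*2^3, 600) = 80
  i=4: min(10*2^4, 600) = 160
  i=5: min(10*2^5, 600) = 320
  i=6: min(10*2^6, 600) = 600
  i=7: min(10*2^7, 600) = 600
  i=8: min(10*2^8, 600) = 600
  i=9: min(10*2^9, 600) = 600

Answer: 10 20 40 80 160 320 600 600 600 600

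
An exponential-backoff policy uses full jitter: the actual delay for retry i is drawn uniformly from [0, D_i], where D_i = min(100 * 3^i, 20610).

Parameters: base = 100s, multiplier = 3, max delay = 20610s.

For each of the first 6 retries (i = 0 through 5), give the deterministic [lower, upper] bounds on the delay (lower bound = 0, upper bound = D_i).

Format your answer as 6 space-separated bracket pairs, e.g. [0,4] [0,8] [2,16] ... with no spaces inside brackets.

Answer: [0,100] [0,300] [0,900] [0,2700] [0,8100] [0,20610]

Derivation:
Computing bounds per retry:
  i=0: D_i=min(100*3^0,20610)=100, bounds=[0,100]
  i=1: D_i=min(100*3^1,20610)=300, bounds=[0,300]
  i=2: D_i=min(100*3^2,20610)=900, bounds=[0,900]
  i=3: D_i=min(100*3^3,20610)=2700, bounds=[0,2700]
  i=4: D_i=min(100*3^4,20610)=8100, bounds=[0,8100]
  i=5: D_i=min(100*3^5,20610)=20610, bounds=[0,20610]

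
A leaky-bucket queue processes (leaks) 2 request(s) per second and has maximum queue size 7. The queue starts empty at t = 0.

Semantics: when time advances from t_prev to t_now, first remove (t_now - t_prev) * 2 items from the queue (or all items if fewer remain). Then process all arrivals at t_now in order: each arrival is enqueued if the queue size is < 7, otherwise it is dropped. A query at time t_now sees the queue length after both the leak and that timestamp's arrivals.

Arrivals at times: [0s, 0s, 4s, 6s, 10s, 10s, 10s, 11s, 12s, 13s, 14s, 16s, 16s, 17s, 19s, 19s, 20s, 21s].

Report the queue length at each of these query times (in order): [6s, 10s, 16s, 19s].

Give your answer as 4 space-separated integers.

Answer: 1 3 2 2

Derivation:
Queue lengths at query times:
  query t=6s: backlog = 1
  query t=10s: backlog = 3
  query t=16s: backlog = 2
  query t=19s: backlog = 2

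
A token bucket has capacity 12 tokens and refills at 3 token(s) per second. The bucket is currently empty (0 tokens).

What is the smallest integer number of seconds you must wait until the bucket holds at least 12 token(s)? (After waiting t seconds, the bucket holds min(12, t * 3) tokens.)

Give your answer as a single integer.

Answer: 4

Derivation:
Need t * 3 >= 12, so t >= 12/3.
Smallest integer t = ceil(12/3) = 4.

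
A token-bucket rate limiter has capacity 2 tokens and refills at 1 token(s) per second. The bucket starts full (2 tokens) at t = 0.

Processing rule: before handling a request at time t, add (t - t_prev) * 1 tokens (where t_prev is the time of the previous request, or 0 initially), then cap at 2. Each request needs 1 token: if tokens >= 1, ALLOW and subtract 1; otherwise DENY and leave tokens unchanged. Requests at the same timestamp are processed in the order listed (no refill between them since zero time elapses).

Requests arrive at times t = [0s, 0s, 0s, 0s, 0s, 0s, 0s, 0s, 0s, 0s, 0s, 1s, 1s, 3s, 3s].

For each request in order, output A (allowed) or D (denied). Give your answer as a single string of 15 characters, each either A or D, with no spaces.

Answer: AADDDDDDDDDADAA

Derivation:
Simulating step by step:
  req#1 t=0s: ALLOW
  req#2 t=0s: ALLOW
  req#3 t=0s: DENY
  req#4 t=0s: DENY
  req#5 t=0s: DENY
  req#6 t=0s: DENY
  req#7 t=0s: DENY
  req#8 t=0s: DENY
  req#9 t=0s: DENY
  req#10 t=0s: DENY
  req#11 t=0s: DENY
  req#12 t=1s: ALLOW
  req#13 t=1s: DENY
  req#14 t=3s: ALLOW
  req#15 t=3s: ALLOW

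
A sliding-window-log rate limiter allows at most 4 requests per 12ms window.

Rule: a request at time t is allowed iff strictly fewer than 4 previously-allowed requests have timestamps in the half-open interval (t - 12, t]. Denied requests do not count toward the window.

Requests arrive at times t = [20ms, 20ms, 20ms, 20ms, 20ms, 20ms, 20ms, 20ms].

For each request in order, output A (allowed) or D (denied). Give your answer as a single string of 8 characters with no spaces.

Tracking allowed requests in the window:
  req#1 t=20ms: ALLOW
  req#2 t=20ms: ALLOW
  req#3 t=20ms: ALLOW
  req#4 t=20ms: ALLOW
  req#5 t=20ms: DENY
  req#6 t=20ms: DENY
  req#7 t=20ms: DENY
  req#8 t=20ms: DENY

Answer: AAAADDDD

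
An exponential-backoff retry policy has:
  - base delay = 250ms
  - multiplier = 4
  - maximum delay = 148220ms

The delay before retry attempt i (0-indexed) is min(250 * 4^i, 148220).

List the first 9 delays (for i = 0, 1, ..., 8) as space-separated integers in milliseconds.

Computing each delay:
  i=0: min(250*4^0, 148220) = 250
  i=1: min(250*4^1, 148220) = 1000
  i=2: min(250*4^2, 148220) = 4000
  i=3: min(250*4^3, 148220) = 16000
  i=4: min(250*4^4, 148220) = 64000
  i=5: min(250*4^5, 148220) = 148220
  i=6: min(250*4^6, 148220) = 148220
  i=7: min(250*4^7, 148220) = 148220
  i=8: min(250*4^8, 148220) = 148220

Answer: 250 1000 4000 16000 64000 148220 148220 148220 148220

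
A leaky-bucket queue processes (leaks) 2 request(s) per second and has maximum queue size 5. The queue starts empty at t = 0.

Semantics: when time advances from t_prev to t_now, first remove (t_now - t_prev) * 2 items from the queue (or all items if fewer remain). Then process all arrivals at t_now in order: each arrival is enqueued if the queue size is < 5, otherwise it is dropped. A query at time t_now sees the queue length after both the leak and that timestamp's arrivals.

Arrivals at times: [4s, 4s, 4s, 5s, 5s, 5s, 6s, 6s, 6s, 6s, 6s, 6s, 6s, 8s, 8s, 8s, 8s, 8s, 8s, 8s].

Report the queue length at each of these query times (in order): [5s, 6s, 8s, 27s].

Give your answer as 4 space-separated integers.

Answer: 4 5 5 0

Derivation:
Queue lengths at query times:
  query t=5s: backlog = 4
  query t=6s: backlog = 5
  query t=8s: backlog = 5
  query t=27s: backlog = 0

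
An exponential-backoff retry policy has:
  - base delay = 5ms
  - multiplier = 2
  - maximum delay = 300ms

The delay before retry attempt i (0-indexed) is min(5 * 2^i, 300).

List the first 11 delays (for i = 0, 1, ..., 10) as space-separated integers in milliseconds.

Computing each delay:
  i=0: min(5*2^0, 300) = 5
  i=1: min(5*2^1, 300) = 10
  i=2: min(5*2^2, 300) = 20
  i=3: min(5*2^3, 300) = 40
  i=4: min(5*2^4, 300) = 80
  i=5: min(5*2^5, 300) = 160
  i=6: min(5*2^6, 300) = 300
  i=7: min(5*2^7, 300) = 300
  i=8: min(5*2^8, 300) = 300
  i=9: min(5*2^9, 300) = 300
  i=10: min(5*2^10, 300) = 300

Answer: 5 10 20 40 80 160 300 300 300 300 300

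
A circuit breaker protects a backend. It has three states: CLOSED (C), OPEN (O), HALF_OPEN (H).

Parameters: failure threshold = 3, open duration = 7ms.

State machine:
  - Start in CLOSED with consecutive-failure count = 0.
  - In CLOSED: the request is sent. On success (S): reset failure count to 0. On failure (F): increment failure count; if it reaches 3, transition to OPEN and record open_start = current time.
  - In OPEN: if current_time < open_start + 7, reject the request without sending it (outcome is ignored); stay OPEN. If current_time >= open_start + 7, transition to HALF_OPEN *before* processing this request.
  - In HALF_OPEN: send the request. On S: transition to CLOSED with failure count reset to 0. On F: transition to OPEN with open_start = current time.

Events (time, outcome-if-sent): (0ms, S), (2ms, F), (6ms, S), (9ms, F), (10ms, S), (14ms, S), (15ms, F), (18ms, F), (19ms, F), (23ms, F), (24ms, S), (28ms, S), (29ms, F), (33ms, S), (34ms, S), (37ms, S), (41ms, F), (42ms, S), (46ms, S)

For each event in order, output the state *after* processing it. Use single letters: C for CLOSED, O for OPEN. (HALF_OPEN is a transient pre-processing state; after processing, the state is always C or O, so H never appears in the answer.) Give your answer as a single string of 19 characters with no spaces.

Answer: CCCCCCCCOOOCCCCCCCC

Derivation:
State after each event:
  event#1 t=0ms outcome=S: state=CLOSED
  event#2 t=2ms outcome=F: state=CLOSED
  event#3 t=6ms outcome=S: state=CLOSED
  event#4 t=9ms outcome=F: state=CLOSED
  event#5 t=10ms outcome=S: state=CLOSED
  event#6 t=14ms outcome=S: state=CLOSED
  event#7 t=15ms outcome=F: state=CLOSED
  event#8 t=18ms outcome=F: state=CLOSED
  event#9 t=19ms outcome=F: state=OPEN
  event#10 t=23ms outcome=F: state=OPEN
  event#11 t=24ms outcome=S: state=OPEN
  event#12 t=28ms outcome=S: state=CLOSED
  event#13 t=29ms outcome=F: state=CLOSED
  event#14 t=33ms outcome=S: state=CLOSED
  event#15 t=34ms outcome=S: state=CLOSED
  event#16 t=37ms outcome=S: state=CLOSED
  event#17 t=41ms outcome=F: state=CLOSED
  event#18 t=42ms outcome=S: state=CLOSED
  event#19 t=46ms outcome=S: state=CLOSED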